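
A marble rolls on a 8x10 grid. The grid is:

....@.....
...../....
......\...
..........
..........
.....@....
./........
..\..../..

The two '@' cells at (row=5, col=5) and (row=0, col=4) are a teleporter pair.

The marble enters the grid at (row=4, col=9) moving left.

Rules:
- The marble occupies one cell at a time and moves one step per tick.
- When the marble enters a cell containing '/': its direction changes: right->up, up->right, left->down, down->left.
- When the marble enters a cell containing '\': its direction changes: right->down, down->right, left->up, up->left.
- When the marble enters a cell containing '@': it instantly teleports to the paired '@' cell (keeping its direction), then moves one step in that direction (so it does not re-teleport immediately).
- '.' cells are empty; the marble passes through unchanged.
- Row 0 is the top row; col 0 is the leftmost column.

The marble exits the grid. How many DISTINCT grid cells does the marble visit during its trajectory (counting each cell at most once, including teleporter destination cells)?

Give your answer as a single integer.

Step 1: enter (4,9), '.' pass, move left to (4,8)
Step 2: enter (4,8), '.' pass, move left to (4,7)
Step 3: enter (4,7), '.' pass, move left to (4,6)
Step 4: enter (4,6), '.' pass, move left to (4,5)
Step 5: enter (4,5), '.' pass, move left to (4,4)
Step 6: enter (4,4), '.' pass, move left to (4,3)
Step 7: enter (4,3), '.' pass, move left to (4,2)
Step 8: enter (4,2), '.' pass, move left to (4,1)
Step 9: enter (4,1), '.' pass, move left to (4,0)
Step 10: enter (4,0), '.' pass, move left to (4,-1)
Step 11: at (4,-1) — EXIT via left edge, pos 4
Distinct cells visited: 10 (path length 10)

Answer: 10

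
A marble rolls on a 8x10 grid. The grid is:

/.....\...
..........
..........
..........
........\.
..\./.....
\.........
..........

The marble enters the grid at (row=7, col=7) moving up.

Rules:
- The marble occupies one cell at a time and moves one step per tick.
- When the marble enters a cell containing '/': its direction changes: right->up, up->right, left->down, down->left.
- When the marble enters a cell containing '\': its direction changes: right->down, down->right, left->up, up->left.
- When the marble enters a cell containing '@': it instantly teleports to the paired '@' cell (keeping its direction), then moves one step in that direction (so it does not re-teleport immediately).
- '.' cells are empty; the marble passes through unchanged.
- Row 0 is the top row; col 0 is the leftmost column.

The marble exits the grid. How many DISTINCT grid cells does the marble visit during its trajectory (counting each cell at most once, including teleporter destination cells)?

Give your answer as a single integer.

Step 1: enter (7,7), '.' pass, move up to (6,7)
Step 2: enter (6,7), '.' pass, move up to (5,7)
Step 3: enter (5,7), '.' pass, move up to (4,7)
Step 4: enter (4,7), '.' pass, move up to (3,7)
Step 5: enter (3,7), '.' pass, move up to (2,7)
Step 6: enter (2,7), '.' pass, move up to (1,7)
Step 7: enter (1,7), '.' pass, move up to (0,7)
Step 8: enter (0,7), '.' pass, move up to (-1,7)
Step 9: at (-1,7) — EXIT via top edge, pos 7
Distinct cells visited: 8 (path length 8)

Answer: 8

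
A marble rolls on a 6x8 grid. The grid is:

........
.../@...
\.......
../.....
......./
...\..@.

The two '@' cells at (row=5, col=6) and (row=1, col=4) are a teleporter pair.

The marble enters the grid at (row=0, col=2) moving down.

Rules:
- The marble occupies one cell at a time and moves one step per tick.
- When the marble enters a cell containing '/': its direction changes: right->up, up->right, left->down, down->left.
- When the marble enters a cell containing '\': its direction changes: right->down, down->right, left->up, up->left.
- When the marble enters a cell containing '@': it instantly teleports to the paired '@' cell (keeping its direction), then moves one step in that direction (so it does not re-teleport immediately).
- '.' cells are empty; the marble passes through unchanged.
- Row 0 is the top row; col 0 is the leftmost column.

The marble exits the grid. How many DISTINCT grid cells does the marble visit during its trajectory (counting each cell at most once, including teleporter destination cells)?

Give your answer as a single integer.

Answer: 6

Derivation:
Step 1: enter (0,2), '.' pass, move down to (1,2)
Step 2: enter (1,2), '.' pass, move down to (2,2)
Step 3: enter (2,2), '.' pass, move down to (3,2)
Step 4: enter (3,2), '/' deflects down->left, move left to (3,1)
Step 5: enter (3,1), '.' pass, move left to (3,0)
Step 6: enter (3,0), '.' pass, move left to (3,-1)
Step 7: at (3,-1) — EXIT via left edge, pos 3
Distinct cells visited: 6 (path length 6)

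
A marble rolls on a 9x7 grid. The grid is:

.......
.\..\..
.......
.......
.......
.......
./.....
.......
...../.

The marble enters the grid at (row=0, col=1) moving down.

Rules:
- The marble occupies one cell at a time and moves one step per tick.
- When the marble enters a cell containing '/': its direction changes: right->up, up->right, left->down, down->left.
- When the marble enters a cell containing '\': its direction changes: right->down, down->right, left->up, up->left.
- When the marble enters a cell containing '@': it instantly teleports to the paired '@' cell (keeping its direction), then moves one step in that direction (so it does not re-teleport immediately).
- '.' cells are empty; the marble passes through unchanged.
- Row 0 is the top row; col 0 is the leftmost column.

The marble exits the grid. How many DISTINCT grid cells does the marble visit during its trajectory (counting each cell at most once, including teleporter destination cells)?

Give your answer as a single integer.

Answer: 12

Derivation:
Step 1: enter (0,1), '.' pass, move down to (1,1)
Step 2: enter (1,1), '\' deflects down->right, move right to (1,2)
Step 3: enter (1,2), '.' pass, move right to (1,3)
Step 4: enter (1,3), '.' pass, move right to (1,4)
Step 5: enter (1,4), '\' deflects right->down, move down to (2,4)
Step 6: enter (2,4), '.' pass, move down to (3,4)
Step 7: enter (3,4), '.' pass, move down to (4,4)
Step 8: enter (4,4), '.' pass, move down to (5,4)
Step 9: enter (5,4), '.' pass, move down to (6,4)
Step 10: enter (6,4), '.' pass, move down to (7,4)
Step 11: enter (7,4), '.' pass, move down to (8,4)
Step 12: enter (8,4), '.' pass, move down to (9,4)
Step 13: at (9,4) — EXIT via bottom edge, pos 4
Distinct cells visited: 12 (path length 12)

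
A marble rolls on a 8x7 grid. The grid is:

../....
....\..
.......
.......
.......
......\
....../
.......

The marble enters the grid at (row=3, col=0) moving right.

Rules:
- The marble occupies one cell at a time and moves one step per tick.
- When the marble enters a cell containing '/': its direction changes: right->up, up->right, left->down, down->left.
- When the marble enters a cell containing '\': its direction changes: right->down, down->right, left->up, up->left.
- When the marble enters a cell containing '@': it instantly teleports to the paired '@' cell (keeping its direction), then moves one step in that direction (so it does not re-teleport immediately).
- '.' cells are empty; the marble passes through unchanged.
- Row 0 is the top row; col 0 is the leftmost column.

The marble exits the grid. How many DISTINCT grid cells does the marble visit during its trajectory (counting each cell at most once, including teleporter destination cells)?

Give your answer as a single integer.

Step 1: enter (3,0), '.' pass, move right to (3,1)
Step 2: enter (3,1), '.' pass, move right to (3,2)
Step 3: enter (3,2), '.' pass, move right to (3,3)
Step 4: enter (3,3), '.' pass, move right to (3,4)
Step 5: enter (3,4), '.' pass, move right to (3,5)
Step 6: enter (3,5), '.' pass, move right to (3,6)
Step 7: enter (3,6), '.' pass, move right to (3,7)
Step 8: at (3,7) — EXIT via right edge, pos 3
Distinct cells visited: 7 (path length 7)

Answer: 7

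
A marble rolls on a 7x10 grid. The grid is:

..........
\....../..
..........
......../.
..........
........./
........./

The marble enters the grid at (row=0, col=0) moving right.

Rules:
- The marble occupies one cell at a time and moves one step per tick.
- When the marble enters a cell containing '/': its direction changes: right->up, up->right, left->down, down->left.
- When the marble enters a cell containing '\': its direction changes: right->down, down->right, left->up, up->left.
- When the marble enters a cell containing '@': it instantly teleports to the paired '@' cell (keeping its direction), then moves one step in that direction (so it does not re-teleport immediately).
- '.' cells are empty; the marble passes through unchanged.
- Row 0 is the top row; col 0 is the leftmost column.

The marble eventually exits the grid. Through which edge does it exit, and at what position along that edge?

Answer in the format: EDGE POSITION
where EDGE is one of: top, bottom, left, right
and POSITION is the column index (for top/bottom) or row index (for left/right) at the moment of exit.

Step 1: enter (0,0), '.' pass, move right to (0,1)
Step 2: enter (0,1), '.' pass, move right to (0,2)
Step 3: enter (0,2), '.' pass, move right to (0,3)
Step 4: enter (0,3), '.' pass, move right to (0,4)
Step 5: enter (0,4), '.' pass, move right to (0,5)
Step 6: enter (0,5), '.' pass, move right to (0,6)
Step 7: enter (0,6), '.' pass, move right to (0,7)
Step 8: enter (0,7), '.' pass, move right to (0,8)
Step 9: enter (0,8), '.' pass, move right to (0,9)
Step 10: enter (0,9), '.' pass, move right to (0,10)
Step 11: at (0,10) — EXIT via right edge, pos 0

Answer: right 0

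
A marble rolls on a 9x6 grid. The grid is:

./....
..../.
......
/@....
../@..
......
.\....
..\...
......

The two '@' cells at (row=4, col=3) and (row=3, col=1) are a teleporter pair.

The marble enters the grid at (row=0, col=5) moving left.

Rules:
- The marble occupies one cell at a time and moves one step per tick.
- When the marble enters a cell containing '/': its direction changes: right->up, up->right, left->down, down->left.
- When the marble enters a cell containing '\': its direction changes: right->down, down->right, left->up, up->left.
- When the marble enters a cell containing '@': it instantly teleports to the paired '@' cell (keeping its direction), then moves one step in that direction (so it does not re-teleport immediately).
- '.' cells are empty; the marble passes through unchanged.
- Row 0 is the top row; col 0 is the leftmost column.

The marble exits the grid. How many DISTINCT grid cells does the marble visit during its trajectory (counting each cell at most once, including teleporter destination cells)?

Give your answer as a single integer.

Answer: 13

Derivation:
Step 1: enter (0,5), '.' pass, move left to (0,4)
Step 2: enter (0,4), '.' pass, move left to (0,3)
Step 3: enter (0,3), '.' pass, move left to (0,2)
Step 4: enter (0,2), '.' pass, move left to (0,1)
Step 5: enter (0,1), '/' deflects left->down, move down to (1,1)
Step 6: enter (1,1), '.' pass, move down to (2,1)
Step 7: enter (2,1), '.' pass, move down to (3,1)
Step 8: enter (3,1), '@' teleport (3,1)->(4,3), also enter (4,3), move down to (5,3)
Step 9: enter (5,3), '.' pass, move down to (6,3)
Step 10: enter (6,3), '.' pass, move down to (7,3)
Step 11: enter (7,3), '.' pass, move down to (8,3)
Step 12: enter (8,3), '.' pass, move down to (9,3)
Step 13: at (9,3) — EXIT via bottom edge, pos 3
Distinct cells visited: 13 (path length 13)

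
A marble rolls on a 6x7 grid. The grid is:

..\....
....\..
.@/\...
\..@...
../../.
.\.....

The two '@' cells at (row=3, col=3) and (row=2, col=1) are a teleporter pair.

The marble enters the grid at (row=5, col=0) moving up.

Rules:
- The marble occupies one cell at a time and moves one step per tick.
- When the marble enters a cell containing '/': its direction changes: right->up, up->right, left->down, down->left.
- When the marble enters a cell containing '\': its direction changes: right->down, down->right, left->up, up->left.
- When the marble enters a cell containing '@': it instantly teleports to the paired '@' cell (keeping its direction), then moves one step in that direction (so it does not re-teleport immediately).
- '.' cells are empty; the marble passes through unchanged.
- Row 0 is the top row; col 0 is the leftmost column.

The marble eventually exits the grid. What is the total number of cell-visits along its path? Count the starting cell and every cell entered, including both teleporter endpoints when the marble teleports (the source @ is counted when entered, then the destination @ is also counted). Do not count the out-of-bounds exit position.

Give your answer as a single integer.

Step 1: enter (5,0), '.' pass, move up to (4,0)
Step 2: enter (4,0), '.' pass, move up to (3,0)
Step 3: enter (3,0), '\' deflects up->left, move left to (3,-1)
Step 4: at (3,-1) — EXIT via left edge, pos 3
Path length (cell visits): 3

Answer: 3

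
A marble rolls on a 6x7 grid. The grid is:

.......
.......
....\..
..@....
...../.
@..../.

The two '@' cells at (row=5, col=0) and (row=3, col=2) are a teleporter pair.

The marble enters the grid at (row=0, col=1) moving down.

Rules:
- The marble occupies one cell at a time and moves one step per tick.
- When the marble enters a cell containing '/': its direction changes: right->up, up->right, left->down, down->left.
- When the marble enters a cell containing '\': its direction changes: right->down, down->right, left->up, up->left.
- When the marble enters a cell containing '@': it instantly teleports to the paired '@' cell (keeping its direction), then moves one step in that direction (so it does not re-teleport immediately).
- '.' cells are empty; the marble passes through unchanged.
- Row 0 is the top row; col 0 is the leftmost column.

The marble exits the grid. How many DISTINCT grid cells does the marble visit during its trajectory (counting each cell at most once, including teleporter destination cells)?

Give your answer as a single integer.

Step 1: enter (0,1), '.' pass, move down to (1,1)
Step 2: enter (1,1), '.' pass, move down to (2,1)
Step 3: enter (2,1), '.' pass, move down to (3,1)
Step 4: enter (3,1), '.' pass, move down to (4,1)
Step 5: enter (4,1), '.' pass, move down to (5,1)
Step 6: enter (5,1), '.' pass, move down to (6,1)
Step 7: at (6,1) — EXIT via bottom edge, pos 1
Distinct cells visited: 6 (path length 6)

Answer: 6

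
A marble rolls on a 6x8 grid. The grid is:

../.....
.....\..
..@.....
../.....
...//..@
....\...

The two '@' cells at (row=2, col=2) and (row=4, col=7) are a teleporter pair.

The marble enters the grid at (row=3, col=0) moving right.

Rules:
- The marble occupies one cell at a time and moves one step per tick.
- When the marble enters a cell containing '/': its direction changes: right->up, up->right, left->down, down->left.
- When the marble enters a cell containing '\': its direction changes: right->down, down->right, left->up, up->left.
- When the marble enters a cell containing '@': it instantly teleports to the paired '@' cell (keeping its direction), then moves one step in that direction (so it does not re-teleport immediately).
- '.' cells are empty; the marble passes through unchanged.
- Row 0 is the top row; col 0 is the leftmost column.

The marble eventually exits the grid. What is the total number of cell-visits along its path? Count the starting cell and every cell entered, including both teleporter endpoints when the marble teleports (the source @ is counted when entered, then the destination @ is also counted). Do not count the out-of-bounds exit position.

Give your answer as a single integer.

Answer: 9

Derivation:
Step 1: enter (3,0), '.' pass, move right to (3,1)
Step 2: enter (3,1), '.' pass, move right to (3,2)
Step 3: enter (3,2), '/' deflects right->up, move up to (2,2)
Step 4: enter (2,2), '@' teleport (2,2)->(4,7), also enter (4,7), move up to (3,7)
Step 5: enter (3,7), '.' pass, move up to (2,7)
Step 6: enter (2,7), '.' pass, move up to (1,7)
Step 7: enter (1,7), '.' pass, move up to (0,7)
Step 8: enter (0,7), '.' pass, move up to (-1,7)
Step 9: at (-1,7) — EXIT via top edge, pos 7
Path length (cell visits): 9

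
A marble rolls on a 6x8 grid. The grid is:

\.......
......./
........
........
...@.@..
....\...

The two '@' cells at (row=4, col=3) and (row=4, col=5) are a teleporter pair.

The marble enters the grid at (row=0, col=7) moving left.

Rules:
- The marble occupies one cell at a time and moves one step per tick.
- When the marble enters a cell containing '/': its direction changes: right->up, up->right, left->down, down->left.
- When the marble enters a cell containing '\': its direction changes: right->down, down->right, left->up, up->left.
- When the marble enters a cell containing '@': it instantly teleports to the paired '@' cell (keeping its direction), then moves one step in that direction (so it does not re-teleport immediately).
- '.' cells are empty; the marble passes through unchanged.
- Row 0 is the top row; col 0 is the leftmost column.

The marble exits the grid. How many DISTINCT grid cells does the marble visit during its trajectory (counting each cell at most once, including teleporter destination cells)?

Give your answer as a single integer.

Answer: 8

Derivation:
Step 1: enter (0,7), '.' pass, move left to (0,6)
Step 2: enter (0,6), '.' pass, move left to (0,5)
Step 3: enter (0,5), '.' pass, move left to (0,4)
Step 4: enter (0,4), '.' pass, move left to (0,3)
Step 5: enter (0,3), '.' pass, move left to (0,2)
Step 6: enter (0,2), '.' pass, move left to (0,1)
Step 7: enter (0,1), '.' pass, move left to (0,0)
Step 8: enter (0,0), '\' deflects left->up, move up to (-1,0)
Step 9: at (-1,0) — EXIT via top edge, pos 0
Distinct cells visited: 8 (path length 8)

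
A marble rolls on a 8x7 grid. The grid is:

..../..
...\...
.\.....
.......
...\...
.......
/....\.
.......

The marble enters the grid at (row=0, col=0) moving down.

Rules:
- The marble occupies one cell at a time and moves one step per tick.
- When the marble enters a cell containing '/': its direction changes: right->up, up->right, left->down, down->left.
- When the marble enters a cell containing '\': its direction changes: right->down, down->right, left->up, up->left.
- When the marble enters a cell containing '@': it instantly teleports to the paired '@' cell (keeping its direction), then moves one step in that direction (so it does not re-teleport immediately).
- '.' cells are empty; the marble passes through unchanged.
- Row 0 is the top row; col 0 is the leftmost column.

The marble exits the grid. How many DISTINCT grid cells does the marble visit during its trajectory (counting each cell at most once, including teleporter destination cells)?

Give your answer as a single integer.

Answer: 7

Derivation:
Step 1: enter (0,0), '.' pass, move down to (1,0)
Step 2: enter (1,0), '.' pass, move down to (2,0)
Step 3: enter (2,0), '.' pass, move down to (3,0)
Step 4: enter (3,0), '.' pass, move down to (4,0)
Step 5: enter (4,0), '.' pass, move down to (5,0)
Step 6: enter (5,0), '.' pass, move down to (6,0)
Step 7: enter (6,0), '/' deflects down->left, move left to (6,-1)
Step 8: at (6,-1) — EXIT via left edge, pos 6
Distinct cells visited: 7 (path length 7)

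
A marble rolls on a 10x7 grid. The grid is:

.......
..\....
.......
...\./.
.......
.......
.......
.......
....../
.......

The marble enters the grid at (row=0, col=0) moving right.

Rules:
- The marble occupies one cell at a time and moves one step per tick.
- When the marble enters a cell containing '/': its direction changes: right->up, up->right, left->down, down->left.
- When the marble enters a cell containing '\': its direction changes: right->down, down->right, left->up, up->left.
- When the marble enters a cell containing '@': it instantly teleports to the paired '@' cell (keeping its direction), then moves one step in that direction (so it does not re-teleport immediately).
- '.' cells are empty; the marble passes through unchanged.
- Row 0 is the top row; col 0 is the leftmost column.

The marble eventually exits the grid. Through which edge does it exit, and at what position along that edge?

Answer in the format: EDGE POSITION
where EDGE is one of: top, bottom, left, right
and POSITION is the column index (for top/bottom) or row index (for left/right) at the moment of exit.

Answer: right 0

Derivation:
Step 1: enter (0,0), '.' pass, move right to (0,1)
Step 2: enter (0,1), '.' pass, move right to (0,2)
Step 3: enter (0,2), '.' pass, move right to (0,3)
Step 4: enter (0,3), '.' pass, move right to (0,4)
Step 5: enter (0,4), '.' pass, move right to (0,5)
Step 6: enter (0,5), '.' pass, move right to (0,6)
Step 7: enter (0,6), '.' pass, move right to (0,7)
Step 8: at (0,7) — EXIT via right edge, pos 0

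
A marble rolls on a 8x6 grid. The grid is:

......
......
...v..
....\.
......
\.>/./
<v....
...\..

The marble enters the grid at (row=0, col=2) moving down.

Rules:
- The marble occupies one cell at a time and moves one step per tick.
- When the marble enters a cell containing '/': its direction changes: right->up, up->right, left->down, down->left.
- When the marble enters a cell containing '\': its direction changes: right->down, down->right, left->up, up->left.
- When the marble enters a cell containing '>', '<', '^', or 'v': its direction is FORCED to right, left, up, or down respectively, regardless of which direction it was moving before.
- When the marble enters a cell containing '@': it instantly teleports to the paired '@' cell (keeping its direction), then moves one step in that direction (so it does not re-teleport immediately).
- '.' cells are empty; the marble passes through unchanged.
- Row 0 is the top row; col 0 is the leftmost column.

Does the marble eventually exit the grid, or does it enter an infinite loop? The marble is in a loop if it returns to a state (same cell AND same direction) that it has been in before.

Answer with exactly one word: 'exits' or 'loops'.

Answer: loops

Derivation:
Step 1: enter (0,2), '.' pass, move down to (1,2)
Step 2: enter (1,2), '.' pass, move down to (2,2)
Step 3: enter (2,2), '.' pass, move down to (3,2)
Step 4: enter (3,2), '.' pass, move down to (4,2)
Step 5: enter (4,2), '.' pass, move down to (5,2)
Step 6: enter (5,2), '>' forces down->right, move right to (5,3)
Step 7: enter (5,3), '/' deflects right->up, move up to (4,3)
Step 8: enter (4,3), '.' pass, move up to (3,3)
Step 9: enter (3,3), '.' pass, move up to (2,3)
Step 10: enter (2,3), 'v' forces up->down, move down to (3,3)
Step 11: enter (3,3), '.' pass, move down to (4,3)
Step 12: enter (4,3), '.' pass, move down to (5,3)
Step 13: enter (5,3), '/' deflects down->left, move left to (5,2)
Step 14: enter (5,2), '>' forces left->right, move right to (5,3)
Step 15: at (5,3) dir=right — LOOP DETECTED (seen before)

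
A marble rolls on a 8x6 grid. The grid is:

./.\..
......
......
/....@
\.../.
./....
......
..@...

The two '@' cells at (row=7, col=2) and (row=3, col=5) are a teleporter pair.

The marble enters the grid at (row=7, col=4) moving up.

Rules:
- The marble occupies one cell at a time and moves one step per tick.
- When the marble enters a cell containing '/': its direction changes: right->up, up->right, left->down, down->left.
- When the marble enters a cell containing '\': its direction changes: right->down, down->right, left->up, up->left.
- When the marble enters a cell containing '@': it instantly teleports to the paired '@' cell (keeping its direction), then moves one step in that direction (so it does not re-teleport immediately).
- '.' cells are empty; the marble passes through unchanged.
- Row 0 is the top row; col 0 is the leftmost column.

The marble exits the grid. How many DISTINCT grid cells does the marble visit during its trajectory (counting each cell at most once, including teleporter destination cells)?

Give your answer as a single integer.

Step 1: enter (7,4), '.' pass, move up to (6,4)
Step 2: enter (6,4), '.' pass, move up to (5,4)
Step 3: enter (5,4), '.' pass, move up to (4,4)
Step 4: enter (4,4), '/' deflects up->right, move right to (4,5)
Step 5: enter (4,5), '.' pass, move right to (4,6)
Step 6: at (4,6) — EXIT via right edge, pos 4
Distinct cells visited: 5 (path length 5)

Answer: 5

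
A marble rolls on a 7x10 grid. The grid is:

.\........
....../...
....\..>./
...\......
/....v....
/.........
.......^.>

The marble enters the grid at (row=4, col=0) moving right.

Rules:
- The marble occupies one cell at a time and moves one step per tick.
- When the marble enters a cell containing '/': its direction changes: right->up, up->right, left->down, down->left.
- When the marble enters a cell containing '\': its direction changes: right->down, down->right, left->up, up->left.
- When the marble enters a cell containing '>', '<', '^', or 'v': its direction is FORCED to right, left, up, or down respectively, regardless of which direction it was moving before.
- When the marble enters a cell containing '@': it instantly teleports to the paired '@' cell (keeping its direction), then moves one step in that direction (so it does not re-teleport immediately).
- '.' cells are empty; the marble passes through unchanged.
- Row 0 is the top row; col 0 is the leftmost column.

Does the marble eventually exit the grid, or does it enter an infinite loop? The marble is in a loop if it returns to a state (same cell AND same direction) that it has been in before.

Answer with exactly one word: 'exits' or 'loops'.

Answer: exits

Derivation:
Step 1: enter (4,0), '/' deflects right->up, move up to (3,0)
Step 2: enter (3,0), '.' pass, move up to (2,0)
Step 3: enter (2,0), '.' pass, move up to (1,0)
Step 4: enter (1,0), '.' pass, move up to (0,0)
Step 5: enter (0,0), '.' pass, move up to (-1,0)
Step 6: at (-1,0) — EXIT via top edge, pos 0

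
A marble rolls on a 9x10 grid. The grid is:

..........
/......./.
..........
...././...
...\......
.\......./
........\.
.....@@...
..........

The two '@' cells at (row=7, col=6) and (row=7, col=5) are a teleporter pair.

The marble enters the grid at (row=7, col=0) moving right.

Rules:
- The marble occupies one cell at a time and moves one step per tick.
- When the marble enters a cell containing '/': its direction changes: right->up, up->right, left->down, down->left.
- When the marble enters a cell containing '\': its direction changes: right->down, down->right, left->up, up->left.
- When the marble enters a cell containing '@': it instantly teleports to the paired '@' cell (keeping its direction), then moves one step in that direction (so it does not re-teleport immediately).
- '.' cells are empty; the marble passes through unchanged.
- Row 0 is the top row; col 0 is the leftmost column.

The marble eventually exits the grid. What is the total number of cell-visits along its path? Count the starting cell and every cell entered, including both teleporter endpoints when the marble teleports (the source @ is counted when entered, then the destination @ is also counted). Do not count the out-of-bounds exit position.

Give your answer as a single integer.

Step 1: enter (7,0), '.' pass, move right to (7,1)
Step 2: enter (7,1), '.' pass, move right to (7,2)
Step 3: enter (7,2), '.' pass, move right to (7,3)
Step 4: enter (7,3), '.' pass, move right to (7,4)
Step 5: enter (7,4), '.' pass, move right to (7,5)
Step 6: enter (7,5), '@' teleport (7,5)->(7,6), also enter (7,6), move right to (7,7)
Step 7: enter (7,7), '.' pass, move right to (7,8)
Step 8: enter (7,8), '.' pass, move right to (7,9)
Step 9: enter (7,9), '.' pass, move right to (7,10)
Step 10: at (7,10) — EXIT via right edge, pos 7
Path length (cell visits): 10

Answer: 10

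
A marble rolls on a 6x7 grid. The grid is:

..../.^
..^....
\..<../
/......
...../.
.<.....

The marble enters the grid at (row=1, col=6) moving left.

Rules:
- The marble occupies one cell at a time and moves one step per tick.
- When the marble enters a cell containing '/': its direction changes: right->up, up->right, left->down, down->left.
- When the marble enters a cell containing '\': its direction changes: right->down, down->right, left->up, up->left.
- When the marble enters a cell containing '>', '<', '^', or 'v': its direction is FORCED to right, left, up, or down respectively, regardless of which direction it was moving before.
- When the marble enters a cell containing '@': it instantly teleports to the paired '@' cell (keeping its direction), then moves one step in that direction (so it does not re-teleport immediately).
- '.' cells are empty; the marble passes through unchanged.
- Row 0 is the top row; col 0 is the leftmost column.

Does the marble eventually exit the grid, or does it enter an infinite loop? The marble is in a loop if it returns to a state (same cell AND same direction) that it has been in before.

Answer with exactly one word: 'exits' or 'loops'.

Answer: exits

Derivation:
Step 1: enter (1,6), '.' pass, move left to (1,5)
Step 2: enter (1,5), '.' pass, move left to (1,4)
Step 3: enter (1,4), '.' pass, move left to (1,3)
Step 4: enter (1,3), '.' pass, move left to (1,2)
Step 5: enter (1,2), '^' forces left->up, move up to (0,2)
Step 6: enter (0,2), '.' pass, move up to (-1,2)
Step 7: at (-1,2) — EXIT via top edge, pos 2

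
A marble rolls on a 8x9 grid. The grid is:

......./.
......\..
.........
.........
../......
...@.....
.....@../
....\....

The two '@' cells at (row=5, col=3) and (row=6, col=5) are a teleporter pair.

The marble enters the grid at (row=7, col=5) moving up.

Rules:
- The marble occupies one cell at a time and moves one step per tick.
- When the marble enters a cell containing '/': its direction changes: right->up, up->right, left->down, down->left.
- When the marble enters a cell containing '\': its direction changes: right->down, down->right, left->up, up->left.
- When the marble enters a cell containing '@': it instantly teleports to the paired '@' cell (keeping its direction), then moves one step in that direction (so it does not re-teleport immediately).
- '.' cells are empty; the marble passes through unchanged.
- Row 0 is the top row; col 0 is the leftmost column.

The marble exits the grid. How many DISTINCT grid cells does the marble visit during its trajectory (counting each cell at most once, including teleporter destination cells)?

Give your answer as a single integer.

Answer: 8

Derivation:
Step 1: enter (7,5), '.' pass, move up to (6,5)
Step 2: enter (6,5), '@' teleport (6,5)->(5,3), also enter (5,3), move up to (4,3)
Step 3: enter (4,3), '.' pass, move up to (3,3)
Step 4: enter (3,3), '.' pass, move up to (2,3)
Step 5: enter (2,3), '.' pass, move up to (1,3)
Step 6: enter (1,3), '.' pass, move up to (0,3)
Step 7: enter (0,3), '.' pass, move up to (-1,3)
Step 8: at (-1,3) — EXIT via top edge, pos 3
Distinct cells visited: 8 (path length 8)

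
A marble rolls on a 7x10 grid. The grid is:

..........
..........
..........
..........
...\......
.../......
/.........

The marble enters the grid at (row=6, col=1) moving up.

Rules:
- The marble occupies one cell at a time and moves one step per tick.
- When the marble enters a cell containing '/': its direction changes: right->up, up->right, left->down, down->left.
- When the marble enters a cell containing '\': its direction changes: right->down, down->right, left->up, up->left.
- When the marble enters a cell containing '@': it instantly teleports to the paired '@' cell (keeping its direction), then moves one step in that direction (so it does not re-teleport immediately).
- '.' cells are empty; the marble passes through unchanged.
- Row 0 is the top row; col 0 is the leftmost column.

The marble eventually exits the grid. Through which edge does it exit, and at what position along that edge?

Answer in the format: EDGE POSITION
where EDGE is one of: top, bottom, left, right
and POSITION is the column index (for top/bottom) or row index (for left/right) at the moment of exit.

Answer: top 1

Derivation:
Step 1: enter (6,1), '.' pass, move up to (5,1)
Step 2: enter (5,1), '.' pass, move up to (4,1)
Step 3: enter (4,1), '.' pass, move up to (3,1)
Step 4: enter (3,1), '.' pass, move up to (2,1)
Step 5: enter (2,1), '.' pass, move up to (1,1)
Step 6: enter (1,1), '.' pass, move up to (0,1)
Step 7: enter (0,1), '.' pass, move up to (-1,1)
Step 8: at (-1,1) — EXIT via top edge, pos 1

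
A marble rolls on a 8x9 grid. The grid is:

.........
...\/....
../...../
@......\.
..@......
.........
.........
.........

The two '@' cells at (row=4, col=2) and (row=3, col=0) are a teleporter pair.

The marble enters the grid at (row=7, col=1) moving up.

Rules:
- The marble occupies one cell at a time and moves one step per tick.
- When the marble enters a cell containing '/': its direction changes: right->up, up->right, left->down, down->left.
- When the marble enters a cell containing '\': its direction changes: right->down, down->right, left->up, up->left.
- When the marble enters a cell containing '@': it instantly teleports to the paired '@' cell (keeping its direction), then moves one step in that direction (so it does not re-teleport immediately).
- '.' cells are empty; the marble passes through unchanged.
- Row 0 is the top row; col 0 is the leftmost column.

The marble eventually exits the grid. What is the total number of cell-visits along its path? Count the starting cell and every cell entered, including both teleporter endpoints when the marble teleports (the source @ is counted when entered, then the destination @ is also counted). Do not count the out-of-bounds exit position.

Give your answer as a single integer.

Step 1: enter (7,1), '.' pass, move up to (6,1)
Step 2: enter (6,1), '.' pass, move up to (5,1)
Step 3: enter (5,1), '.' pass, move up to (4,1)
Step 4: enter (4,1), '.' pass, move up to (3,1)
Step 5: enter (3,1), '.' pass, move up to (2,1)
Step 6: enter (2,1), '.' pass, move up to (1,1)
Step 7: enter (1,1), '.' pass, move up to (0,1)
Step 8: enter (0,1), '.' pass, move up to (-1,1)
Step 9: at (-1,1) — EXIT via top edge, pos 1
Path length (cell visits): 8

Answer: 8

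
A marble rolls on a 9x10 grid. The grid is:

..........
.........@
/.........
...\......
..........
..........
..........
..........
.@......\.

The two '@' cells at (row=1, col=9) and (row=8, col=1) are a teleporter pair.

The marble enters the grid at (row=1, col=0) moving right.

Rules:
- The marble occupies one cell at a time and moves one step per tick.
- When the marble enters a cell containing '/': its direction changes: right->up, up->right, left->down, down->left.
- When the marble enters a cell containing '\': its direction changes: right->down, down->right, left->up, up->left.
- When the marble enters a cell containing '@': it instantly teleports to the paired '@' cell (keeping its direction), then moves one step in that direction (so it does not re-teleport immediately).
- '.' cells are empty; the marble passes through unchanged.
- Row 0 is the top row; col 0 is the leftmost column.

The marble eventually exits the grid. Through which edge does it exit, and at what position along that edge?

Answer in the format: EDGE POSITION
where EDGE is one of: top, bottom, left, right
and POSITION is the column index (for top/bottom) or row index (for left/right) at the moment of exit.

Answer: bottom 8

Derivation:
Step 1: enter (1,0), '.' pass, move right to (1,1)
Step 2: enter (1,1), '.' pass, move right to (1,2)
Step 3: enter (1,2), '.' pass, move right to (1,3)
Step 4: enter (1,3), '.' pass, move right to (1,4)
Step 5: enter (1,4), '.' pass, move right to (1,5)
Step 6: enter (1,5), '.' pass, move right to (1,6)
Step 7: enter (1,6), '.' pass, move right to (1,7)
Step 8: enter (1,7), '.' pass, move right to (1,8)
Step 9: enter (1,8), '.' pass, move right to (1,9)
Step 10: enter (1,9), '@' teleport (1,9)->(8,1), also enter (8,1), move right to (8,2)
Step 11: enter (8,2), '.' pass, move right to (8,3)
Step 12: enter (8,3), '.' pass, move right to (8,4)
Step 13: enter (8,4), '.' pass, move right to (8,5)
Step 14: enter (8,5), '.' pass, move right to (8,6)
Step 15: enter (8,6), '.' pass, move right to (8,7)
Step 16: enter (8,7), '.' pass, move right to (8,8)
Step 17: enter (8,8), '\' deflects right->down, move down to (9,8)
Step 18: at (9,8) — EXIT via bottom edge, pos 8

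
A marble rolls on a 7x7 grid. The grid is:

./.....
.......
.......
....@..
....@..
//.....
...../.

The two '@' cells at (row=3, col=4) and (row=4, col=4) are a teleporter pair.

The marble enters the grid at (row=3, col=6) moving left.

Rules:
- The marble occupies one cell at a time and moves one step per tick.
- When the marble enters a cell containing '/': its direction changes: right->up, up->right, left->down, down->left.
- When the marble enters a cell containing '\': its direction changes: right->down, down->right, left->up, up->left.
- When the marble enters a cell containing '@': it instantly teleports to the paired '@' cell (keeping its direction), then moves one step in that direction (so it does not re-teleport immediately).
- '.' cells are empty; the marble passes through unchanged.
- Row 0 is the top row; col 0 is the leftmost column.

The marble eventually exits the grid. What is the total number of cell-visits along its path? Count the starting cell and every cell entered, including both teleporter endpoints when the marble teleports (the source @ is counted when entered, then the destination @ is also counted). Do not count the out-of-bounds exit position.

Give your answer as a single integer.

Answer: 8

Derivation:
Step 1: enter (3,6), '.' pass, move left to (3,5)
Step 2: enter (3,5), '.' pass, move left to (3,4)
Step 3: enter (3,4), '@' teleport (3,4)->(4,4), also enter (4,4), move left to (4,3)
Step 4: enter (4,3), '.' pass, move left to (4,2)
Step 5: enter (4,2), '.' pass, move left to (4,1)
Step 6: enter (4,1), '.' pass, move left to (4,0)
Step 7: enter (4,0), '.' pass, move left to (4,-1)
Step 8: at (4,-1) — EXIT via left edge, pos 4
Path length (cell visits): 8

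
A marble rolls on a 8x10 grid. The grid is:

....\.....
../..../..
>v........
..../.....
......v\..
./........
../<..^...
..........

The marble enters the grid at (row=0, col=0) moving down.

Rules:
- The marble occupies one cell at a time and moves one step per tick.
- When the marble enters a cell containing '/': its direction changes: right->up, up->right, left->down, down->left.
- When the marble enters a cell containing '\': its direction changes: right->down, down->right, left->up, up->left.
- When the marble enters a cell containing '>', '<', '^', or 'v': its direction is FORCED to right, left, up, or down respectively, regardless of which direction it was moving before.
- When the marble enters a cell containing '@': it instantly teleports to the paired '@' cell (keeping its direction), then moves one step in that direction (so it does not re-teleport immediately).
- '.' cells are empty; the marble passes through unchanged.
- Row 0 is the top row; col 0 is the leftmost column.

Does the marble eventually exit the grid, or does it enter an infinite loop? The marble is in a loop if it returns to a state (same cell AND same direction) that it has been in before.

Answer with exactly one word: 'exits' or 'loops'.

Answer: exits

Derivation:
Step 1: enter (0,0), '.' pass, move down to (1,0)
Step 2: enter (1,0), '.' pass, move down to (2,0)
Step 3: enter (2,0), '>' forces down->right, move right to (2,1)
Step 4: enter (2,1), 'v' forces right->down, move down to (3,1)
Step 5: enter (3,1), '.' pass, move down to (4,1)
Step 6: enter (4,1), '.' pass, move down to (5,1)
Step 7: enter (5,1), '/' deflects down->left, move left to (5,0)
Step 8: enter (5,0), '.' pass, move left to (5,-1)
Step 9: at (5,-1) — EXIT via left edge, pos 5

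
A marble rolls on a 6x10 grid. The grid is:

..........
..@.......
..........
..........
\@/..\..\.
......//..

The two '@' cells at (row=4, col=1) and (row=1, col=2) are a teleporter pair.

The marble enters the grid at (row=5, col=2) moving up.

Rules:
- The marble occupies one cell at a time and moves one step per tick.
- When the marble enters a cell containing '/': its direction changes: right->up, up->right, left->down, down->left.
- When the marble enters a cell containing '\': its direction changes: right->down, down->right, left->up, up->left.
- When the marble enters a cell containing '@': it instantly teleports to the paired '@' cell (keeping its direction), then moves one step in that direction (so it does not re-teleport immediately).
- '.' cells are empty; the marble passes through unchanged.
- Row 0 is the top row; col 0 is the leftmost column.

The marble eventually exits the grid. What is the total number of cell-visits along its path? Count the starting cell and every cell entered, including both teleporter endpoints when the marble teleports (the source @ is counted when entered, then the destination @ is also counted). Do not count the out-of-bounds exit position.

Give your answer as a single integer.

Answer: 6

Derivation:
Step 1: enter (5,2), '.' pass, move up to (4,2)
Step 2: enter (4,2), '/' deflects up->right, move right to (4,3)
Step 3: enter (4,3), '.' pass, move right to (4,4)
Step 4: enter (4,4), '.' pass, move right to (4,5)
Step 5: enter (4,5), '\' deflects right->down, move down to (5,5)
Step 6: enter (5,5), '.' pass, move down to (6,5)
Step 7: at (6,5) — EXIT via bottom edge, pos 5
Path length (cell visits): 6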